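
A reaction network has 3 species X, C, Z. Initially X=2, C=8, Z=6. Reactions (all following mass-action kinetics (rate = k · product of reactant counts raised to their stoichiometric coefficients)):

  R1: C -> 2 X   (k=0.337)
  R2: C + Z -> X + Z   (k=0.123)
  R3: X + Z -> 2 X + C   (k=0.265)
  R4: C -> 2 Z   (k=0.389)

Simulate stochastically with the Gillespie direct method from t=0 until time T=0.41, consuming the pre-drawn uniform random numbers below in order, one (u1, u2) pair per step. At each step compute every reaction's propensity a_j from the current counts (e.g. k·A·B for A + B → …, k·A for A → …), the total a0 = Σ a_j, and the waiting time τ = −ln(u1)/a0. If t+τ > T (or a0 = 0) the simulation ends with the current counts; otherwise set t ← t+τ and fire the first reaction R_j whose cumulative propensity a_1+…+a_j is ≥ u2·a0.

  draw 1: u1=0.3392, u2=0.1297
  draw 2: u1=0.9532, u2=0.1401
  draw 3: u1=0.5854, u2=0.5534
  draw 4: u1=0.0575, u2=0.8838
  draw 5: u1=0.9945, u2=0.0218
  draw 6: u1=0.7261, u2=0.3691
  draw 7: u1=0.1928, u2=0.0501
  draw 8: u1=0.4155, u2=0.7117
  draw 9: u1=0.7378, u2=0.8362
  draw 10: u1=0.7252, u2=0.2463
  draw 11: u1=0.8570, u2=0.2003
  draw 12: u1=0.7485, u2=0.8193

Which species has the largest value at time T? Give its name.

t=0.000: X=2 C=8 Z=6
Draw 1: a1=2.696, a2=5.904, a3=3.180, a4=3.112, a0=14.892; τ=−ln(0.3392)/14.892=0.073 → t=0.073; u2·a0=0.1297·14.892=1.931 ≤ a1=2.696 → R1 fires; X=4 C=7 Z=6
Draw 2: a1=2.359, a2=5.166, a3=6.360, a4=2.723, a0=16.608; τ=−ln(0.9532)/16.608=0.003 → t=0.075; u2·a0=0.1401·16.608=2.327 ≤ a1=2.359 → R1 fires; X=6 C=6 Z=6
Draw 3: a1=2.022, a2=4.428, a3=9.540, a4=2.334, a0=18.324; τ=−ln(0.5854)/18.324=0.029 → t=0.105; u2·a0=0.5534·18.324=10.141; a1+a2=6.450 < 10.141 ≤ a1+…+a3=15.990 → R3 fires; X=7 C=7 Z=5
Draw 4: a1=2.359, a2=4.305, a3=9.275, a4=2.723, a0=18.662; τ=−ln(0.0575)/18.662=0.153 → t=0.258; u2·a0=0.8838·18.662=16.493; a1+…+a3=15.939 < 16.493 ≤ a1+…+a4=18.662 → R4 fires; X=7 C=6 Z=7
Draw 5: a1=2.022, a2=5.166, a3=12.985, a4=2.334, a0=22.507; τ=−ln(0.9945)/22.507=0.000 → t=0.258; u2·a0=0.0218·22.507=0.491 ≤ a1=2.022 → R1 fires; X=9 C=5 Z=7
Draw 6: a1=1.685, a2=4.305, a3=16.695, a4=1.945, a0=24.630; τ=−ln(0.7261)/24.630=0.013 → t=0.271; u2·a0=0.3691·24.630=9.091; a1+a2=5.990 < 9.091 ≤ a1+…+a3=22.685 → R3 fires; X=10 C=6 Z=6
Draw 7: a1=2.022, a2=4.428, a3=15.900, a4=2.334, a0=24.684; τ=−ln(0.1928)/24.684=0.067 → t=0.338; u2·a0=0.0501·24.684=1.237 ≤ a1=2.022 → R1 fires; X=12 C=5 Z=6
Draw 8: a1=1.685, a2=3.690, a3=19.080, a4=1.945, a0=26.400; τ=−ln(0.4155)/26.400=0.033 → t=0.371; u2·a0=0.7117·26.400=18.789; a1+a2=5.375 < 18.789 ≤ a1+…+a3=24.455 → R3 fires; X=13 C=6 Z=5
Draw 9: a1=2.022, a2=3.690, a3=17.225, a4=2.334, a0=25.271; τ=−ln(0.7378)/25.271=0.012 → t=0.383; u2·a0=0.8362·25.271=21.132; a1+a2=5.712 < 21.132 ≤ a1+…+a3=22.937 → R3 fires; X=14 C=7 Z=4
Draw 10: a1=2.359, a2=3.444, a3=14.840, a4=2.723, a0=23.366; τ=−ln(0.7252)/23.366=0.014 → t=0.397; u2·a0=0.2463·23.366=5.755; a1=2.359 < 5.755 ≤ a1+a2=5.803 → R2 fires; X=15 C=6 Z=4
Draw 11: a1=2.022, a2=2.952, a3=15.900, a4=2.334, a0=23.208; τ=−ln(0.8570)/23.208=0.007 → t=0.403; u2·a0=0.2003·23.208=4.649; a1=2.022 < 4.649 ≤ a1+a2=4.974 → R2 fires; X=16 C=5 Z=4
Draw 12: a1=1.685, a2=2.460, a3=16.960, a4=1.945, a0=23.050; τ=−ln(0.7485)/23.050=0.013 → t=0.416 > T=0.41: stop.
At T=0.41: X=16 C=5 Z=4; the largest is X.

Dominant species at T: X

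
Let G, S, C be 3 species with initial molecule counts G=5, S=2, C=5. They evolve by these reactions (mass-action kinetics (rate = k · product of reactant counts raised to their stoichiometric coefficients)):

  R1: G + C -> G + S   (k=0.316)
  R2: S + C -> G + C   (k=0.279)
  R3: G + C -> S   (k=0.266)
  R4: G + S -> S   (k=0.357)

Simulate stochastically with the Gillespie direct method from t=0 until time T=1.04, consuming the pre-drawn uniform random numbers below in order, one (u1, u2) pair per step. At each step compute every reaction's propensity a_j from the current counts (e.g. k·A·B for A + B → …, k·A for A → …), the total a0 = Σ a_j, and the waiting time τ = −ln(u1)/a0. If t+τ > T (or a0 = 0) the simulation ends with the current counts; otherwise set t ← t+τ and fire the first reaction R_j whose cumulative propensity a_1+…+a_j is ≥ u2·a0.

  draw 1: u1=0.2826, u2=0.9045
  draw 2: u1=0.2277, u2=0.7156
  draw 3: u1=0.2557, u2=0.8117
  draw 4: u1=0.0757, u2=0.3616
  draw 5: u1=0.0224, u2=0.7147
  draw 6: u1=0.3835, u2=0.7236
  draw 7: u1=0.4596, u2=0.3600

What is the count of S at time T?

S at T = 4

t=0.000: G=5 S=2 C=5
Draw 1: a1=7.900, a2=2.790, a3=6.650, a4=3.570, a0=20.910; τ=−ln(0.2826)/20.910=0.060 → t=0.060; u2·a0=0.9045·20.910=18.913; a1+…+a3=17.340 < 18.913 ≤ a1+…+a4=20.910 → R4 fires; G=4 S=2 C=5
Draw 2: a1=6.320, a2=2.790, a3=5.320, a4=2.856, a0=17.286; τ=−ln(0.2277)/17.286=0.086 → t=0.146; u2·a0=0.7156·17.286=12.370; a1+a2=9.110 < 12.370 ≤ a1+…+a3=14.430 → R3 fires; G=3 S=3 C=4
Draw 3: a1=3.792, a2=3.348, a3=3.192, a4=3.213, a0=13.545; τ=−ln(0.2557)/13.545=0.101 → t=0.247; u2·a0=0.8117·13.545=10.994; a1+…+a3=10.332 < 10.994 ≤ a1+…+a4=13.545 → R4 fires; G=2 S=3 C=4
Draw 4: a1=2.528, a2=3.348, a3=2.128, a4=2.142, a0=10.146; τ=−ln(0.0757)/10.146=0.254 → t=0.501; u2·a0=0.3616·10.146=3.669; a1=2.528 < 3.669 ≤ a1+a2=5.876 → R2 fires; G=3 S=2 C=4
Draw 5: a1=3.792, a2=2.232, a3=3.192, a4=2.142, a0=11.358; τ=−ln(0.0224)/11.358=0.334 → t=0.836; u2·a0=0.7147·11.358=8.118; a1+a2=6.024 < 8.118 ≤ a1+…+a3=9.216 → R3 fires; G=2 S=3 C=3
Draw 6: a1=1.896, a2=2.511, a3=1.596, a4=2.142, a0=8.145; τ=−ln(0.3835)/8.145=0.118 → t=0.953; u2·a0=0.7236·8.145=5.894; a1+a2=4.407 < 5.894 ≤ a1+…+a3=6.003 → R3 fires; G=1 S=4 C=2
Draw 7: a1=0.632, a2=2.232, a3=0.532, a4=1.428, a0=4.824; τ=−ln(0.4596)/4.824=0.161 → t=1.114 > T=1.04: stop.
Read off S at T=1.04: 4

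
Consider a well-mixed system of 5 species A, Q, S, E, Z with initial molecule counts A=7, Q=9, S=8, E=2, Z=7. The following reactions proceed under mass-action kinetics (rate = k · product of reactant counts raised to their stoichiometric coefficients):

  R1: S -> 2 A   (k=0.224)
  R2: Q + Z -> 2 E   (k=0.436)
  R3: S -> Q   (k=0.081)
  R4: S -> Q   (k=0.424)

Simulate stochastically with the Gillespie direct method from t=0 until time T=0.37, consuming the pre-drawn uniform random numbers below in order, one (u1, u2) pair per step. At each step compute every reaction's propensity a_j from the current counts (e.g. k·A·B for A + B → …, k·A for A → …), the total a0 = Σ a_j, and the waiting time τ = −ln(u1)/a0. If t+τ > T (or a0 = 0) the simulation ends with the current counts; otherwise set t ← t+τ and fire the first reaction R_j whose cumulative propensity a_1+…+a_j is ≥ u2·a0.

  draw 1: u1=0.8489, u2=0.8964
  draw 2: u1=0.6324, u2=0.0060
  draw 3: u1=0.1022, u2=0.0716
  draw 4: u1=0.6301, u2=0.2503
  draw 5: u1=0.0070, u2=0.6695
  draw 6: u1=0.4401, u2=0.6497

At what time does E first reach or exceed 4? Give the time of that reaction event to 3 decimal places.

t=0.000: A=7 Q=9 S=8 E=2 Z=7
Draw 1: a1=1.792, a2=27.468, a3=0.648, a4=3.392, a0=33.300; τ=−ln(0.8489)/33.300=0.005 → t=0.005; u2·a0=0.8964·33.300=29.850; a1+a2=29.260 < 29.850 ≤ a1+…+a3=29.908 → R3 fires; A=7 Q=10 S=7 E=2 Z=7
Draw 2: a1=1.568, a2=30.520, a3=0.567, a4=2.968, a0=35.623; τ=−ln(0.6324)/35.623=0.013 → t=0.018; u2·a0=0.0060·35.623=0.214 ≤ a1=1.568 → R1 fires; A=9 Q=10 S=6 E=2 Z=7
Draw 3: a1=1.344, a2=30.520, a3=0.486, a4=2.544, a0=34.894; τ=−ln(0.1022)/34.894=0.065 → t=0.083; u2·a0=0.0716·34.894=2.498; a1=1.344 < 2.498 ≤ a1+a2=31.864 → R2 fires; A=9 Q=9 S=6 E=4 Z=6
Draw 4: a1=1.344, a2=23.544, a3=0.486, a4=2.544, a0=27.918; τ=−ln(0.6301)/27.918=0.017 → t=0.100; u2·a0=0.2503·27.918=6.988; a1=1.344 < 6.988 ≤ a1+a2=24.888 → R2 fires; A=9 Q=8 S=6 E=6 Z=5
Draw 5: a1=1.344, a2=17.440, a3=0.486, a4=2.544, a0=21.814; τ=−ln(0.0070)/21.814=0.227 → t=0.327; u2·a0=0.6695·21.814=14.604; a1=1.344 < 14.604 ≤ a1+a2=18.784 → R2 fires; A=9 Q=7 S=6 E=8 Z=4
Draw 6: a1=1.344, a2=12.208, a3=0.486, a4=2.544, a0=16.582; τ=−ln(0.4401)/16.582=0.049 → t=0.377 > T=0.37: stop.
E first becomes ≥ 4 when it reaches 4 at the event at t=0.083.

Threshold first reached at t = 0.083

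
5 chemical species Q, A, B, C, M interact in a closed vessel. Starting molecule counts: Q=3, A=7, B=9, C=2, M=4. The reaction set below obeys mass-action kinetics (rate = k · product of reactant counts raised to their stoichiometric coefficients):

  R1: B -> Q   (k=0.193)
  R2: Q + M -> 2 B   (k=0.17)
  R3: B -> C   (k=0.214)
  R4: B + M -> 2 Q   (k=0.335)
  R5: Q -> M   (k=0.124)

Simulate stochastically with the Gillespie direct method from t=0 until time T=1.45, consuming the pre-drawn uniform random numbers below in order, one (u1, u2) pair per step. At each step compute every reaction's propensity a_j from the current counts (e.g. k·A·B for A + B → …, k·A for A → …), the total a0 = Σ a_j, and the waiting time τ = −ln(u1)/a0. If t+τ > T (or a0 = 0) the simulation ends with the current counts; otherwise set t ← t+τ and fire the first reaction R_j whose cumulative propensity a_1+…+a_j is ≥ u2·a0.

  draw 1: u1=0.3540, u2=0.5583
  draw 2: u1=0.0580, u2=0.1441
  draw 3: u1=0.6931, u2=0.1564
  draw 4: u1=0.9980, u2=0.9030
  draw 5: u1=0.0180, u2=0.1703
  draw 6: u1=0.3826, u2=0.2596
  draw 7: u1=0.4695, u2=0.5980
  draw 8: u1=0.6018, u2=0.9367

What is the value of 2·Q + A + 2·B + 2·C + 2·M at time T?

Check how each reaction changes W = 2·Q + A + 2·B + 2·C + 2·M (weight of products minus weight of reactants):
R1: B -> Q: (2·1) − (2·1) = 2 − 2 = 0
R2: Q + M -> 2 B: (2·2) − (2·1 + 2·1) = 4 − 4 = 0
R3: B -> C: (2·1) − (2·1) = 2 − 2 = 0
R4: B + M -> 2 Q: (2·2) − (2·1 + 2·1) = 4 − 4 = 0
R5: Q -> M: (2·1) − (2·1) = 2 − 2 = 0
Every reaction leaves W unchanged, so W is conserved and no simulation is needed: W(T) = W(0) = 2·3 + 7 + 2·9 + 2·2 + 2·4 = 43

Value at T = 43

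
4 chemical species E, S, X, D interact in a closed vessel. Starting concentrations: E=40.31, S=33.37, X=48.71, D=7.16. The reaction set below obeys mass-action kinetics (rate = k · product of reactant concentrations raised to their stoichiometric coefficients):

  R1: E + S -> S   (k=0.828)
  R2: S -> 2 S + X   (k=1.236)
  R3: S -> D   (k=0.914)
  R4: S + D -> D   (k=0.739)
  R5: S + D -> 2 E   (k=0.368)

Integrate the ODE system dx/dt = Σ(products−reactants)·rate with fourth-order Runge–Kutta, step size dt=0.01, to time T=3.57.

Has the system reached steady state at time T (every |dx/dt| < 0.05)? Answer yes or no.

Steady state at T: yes

RK4 with dt=0.01: 357 steps to T=3.57. Trajectory (selected grid times):
t=0.00: E=40.31 S=33.37 X=48.71 D=7.16
t=0.40: E=3.30 S=6.63 X=55.98 D=3.02
t=0.79: E=2.76 S=2.18 X=57.90 D=2.79
t=1.19: E=2.65 S=0.73 X=58.55 D=2.73
t=1.59: E=2.62 S=0.25 X=58.77 D=2.72
t=1.98: E=2.61 S=0.09 X=58.84 D=2.71
t=2.38: E=2.60 S=0.03 X=58.87 D=2.71
t=2.78: E=2.60 S=0.01 X=58.88 D=2.71
t=3.17: E=2.60 S=0.00 X=58.88 D=2.71
t=3.57: E=2.60 S=0.00 X=58.88 D=2.71
Rates at T: R1=0.0027, R2=0.0015, R3=0.0011, R4=0.0025, R5=0.0012
dx/dt at T (Σ net stoichiometry × rate): E=-0.0002, S=-0.0033, X=+0.0015, D=-0.0001
Largest |dx/dt| is |-0.0033| (S) < 0.05 → steady.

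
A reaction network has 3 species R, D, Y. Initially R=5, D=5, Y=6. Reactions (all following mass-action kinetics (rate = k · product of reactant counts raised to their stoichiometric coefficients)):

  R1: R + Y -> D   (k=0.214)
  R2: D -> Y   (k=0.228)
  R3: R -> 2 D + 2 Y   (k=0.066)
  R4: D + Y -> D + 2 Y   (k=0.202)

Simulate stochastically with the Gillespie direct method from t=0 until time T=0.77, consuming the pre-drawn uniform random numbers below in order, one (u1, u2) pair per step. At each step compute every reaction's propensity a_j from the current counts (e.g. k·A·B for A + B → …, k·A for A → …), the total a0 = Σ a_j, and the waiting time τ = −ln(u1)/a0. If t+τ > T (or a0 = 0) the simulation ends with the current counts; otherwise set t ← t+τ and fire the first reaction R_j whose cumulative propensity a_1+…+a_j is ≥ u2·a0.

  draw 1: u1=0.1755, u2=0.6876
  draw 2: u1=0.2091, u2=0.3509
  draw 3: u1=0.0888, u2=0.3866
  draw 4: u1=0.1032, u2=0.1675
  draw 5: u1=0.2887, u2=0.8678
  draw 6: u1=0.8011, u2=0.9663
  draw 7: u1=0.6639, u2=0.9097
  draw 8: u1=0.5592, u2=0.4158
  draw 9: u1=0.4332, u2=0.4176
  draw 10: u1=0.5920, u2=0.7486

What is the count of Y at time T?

t=0.000: R=5 D=5 Y=6
Draw 1: a1=6.420, a2=1.140, a3=0.330, a4=6.060, a0=13.950; τ=−ln(0.1755)/13.950=0.125 → t=0.125; u2·a0=0.6876·13.950=9.592; a1+…+a3=7.890 < 9.592 ≤ a1+…+a4=13.950 → R4 fires; R=5 D=5 Y=7
Draw 2: a1=7.490, a2=1.140, a3=0.330, a4=7.070, a0=16.030; τ=−ln(0.2091)/16.030=0.098 → t=0.222; u2·a0=0.3509·16.030=5.625 ≤ a1=7.490 → R1 fires; R=4 D=6 Y=6
Draw 3: a1=5.136, a2=1.368, a3=0.264, a4=7.272, a0=14.040; τ=−ln(0.0888)/14.040=0.172 → t=0.395; u2·a0=0.3866·14.040=5.428; a1=5.136 < 5.428 ≤ a1+a2=6.504 → R2 fires; R=4 D=5 Y=7
Draw 4: a1=5.992, a2=1.140, a3=0.264, a4=7.070, a0=14.466; τ=−ln(0.1032)/14.466=0.157 → t=0.552; u2·a0=0.1675·14.466=2.423 ≤ a1=5.992 → R1 fires; R=3 D=6 Y=6
Draw 5: a1=3.852, a2=1.368, a3=0.198, a4=7.272, a0=12.690; τ=−ln(0.2887)/12.690=0.098 → t=0.650; u2·a0=0.8678·12.690=11.012; a1+…+a3=5.418 < 11.012 ≤ a1+…+a4=12.690 → R4 fires; R=3 D=6 Y=7
Draw 6: a1=4.494, a2=1.368, a3=0.198, a4=8.484, a0=14.544; τ=−ln(0.8011)/14.544=0.015 → t=0.665; u2·a0=0.9663·14.544=14.054; a1+…+a3=6.060 < 14.054 ≤ a1+…+a4=14.544 → R4 fires; R=3 D=6 Y=8
Draw 7: a1=5.136, a2=1.368, a3=0.198, a4=9.696, a0=16.398; τ=−ln(0.6639)/16.398=0.025 → t=0.690; u2·a0=0.9097·16.398=14.917; a1+…+a3=6.702 < 14.917 ≤ a1+…+a4=16.398 → R4 fires; R=3 D=6 Y=9
Draw 8: a1=5.778, a2=1.368, a3=0.198, a4=10.908, a0=18.252; τ=−ln(0.5592)/18.252=0.032 → t=0.722; u2·a0=0.4158·18.252=7.589; a1+…+a3=7.344 < 7.589 ≤ a1+…+a4=18.252 → R4 fires; R=3 D=6 Y=10
Draw 9: a1=6.420, a2=1.368, a3=0.198, a4=12.120, a0=20.106; τ=−ln(0.4332)/20.106=0.042 → t=0.763; u2·a0=0.4176·20.106=8.396; a1+…+a3=7.986 < 8.396 ≤ a1+…+a4=20.106 → R4 fires; R=3 D=6 Y=11
Draw 10: a1=7.062, a2=1.368, a3=0.198, a4=13.332, a0=21.960; τ=−ln(0.5920)/21.960=0.024 → t=0.787 > T=0.77: stop.
Read off Y at T=0.77: 11

Y at T = 11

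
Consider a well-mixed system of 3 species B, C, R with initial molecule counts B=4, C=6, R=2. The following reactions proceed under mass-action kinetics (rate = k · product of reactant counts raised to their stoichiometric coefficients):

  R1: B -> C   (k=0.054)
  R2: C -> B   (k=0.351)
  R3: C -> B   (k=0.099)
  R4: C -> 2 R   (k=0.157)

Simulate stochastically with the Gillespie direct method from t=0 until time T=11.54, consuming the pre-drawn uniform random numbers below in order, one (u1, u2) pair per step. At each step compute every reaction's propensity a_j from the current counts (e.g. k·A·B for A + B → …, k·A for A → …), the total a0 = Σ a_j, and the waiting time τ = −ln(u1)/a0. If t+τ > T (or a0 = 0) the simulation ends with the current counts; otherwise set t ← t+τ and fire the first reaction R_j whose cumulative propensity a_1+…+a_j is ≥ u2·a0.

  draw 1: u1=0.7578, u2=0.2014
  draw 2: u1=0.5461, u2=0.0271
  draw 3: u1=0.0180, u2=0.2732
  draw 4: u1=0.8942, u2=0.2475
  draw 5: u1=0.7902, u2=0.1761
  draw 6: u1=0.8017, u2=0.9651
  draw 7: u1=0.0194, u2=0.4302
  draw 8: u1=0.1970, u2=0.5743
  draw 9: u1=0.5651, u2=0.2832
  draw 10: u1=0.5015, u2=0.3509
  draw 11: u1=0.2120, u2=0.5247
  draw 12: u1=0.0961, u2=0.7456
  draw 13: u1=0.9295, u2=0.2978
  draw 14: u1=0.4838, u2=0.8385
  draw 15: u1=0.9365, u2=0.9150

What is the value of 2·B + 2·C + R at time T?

Value at T = 22

Check how each reaction changes W = 2·B + 2·C + R (weight of products minus weight of reactants):
R1: B -> C: (2·1) − (2·1) = 2 − 2 = 0
R2: C -> B: (2·1) − (2·1) = 2 − 2 = 0
R3: C -> B: (2·1) − (2·1) = 2 − 2 = 0
R4: C -> 2 R: (1·2) − (2·1) = 2 − 2 = 0
Every reaction leaves W unchanged, so W is conserved and no simulation is needed: W(T) = W(0) = 2·4 + 2·6 + 2 = 22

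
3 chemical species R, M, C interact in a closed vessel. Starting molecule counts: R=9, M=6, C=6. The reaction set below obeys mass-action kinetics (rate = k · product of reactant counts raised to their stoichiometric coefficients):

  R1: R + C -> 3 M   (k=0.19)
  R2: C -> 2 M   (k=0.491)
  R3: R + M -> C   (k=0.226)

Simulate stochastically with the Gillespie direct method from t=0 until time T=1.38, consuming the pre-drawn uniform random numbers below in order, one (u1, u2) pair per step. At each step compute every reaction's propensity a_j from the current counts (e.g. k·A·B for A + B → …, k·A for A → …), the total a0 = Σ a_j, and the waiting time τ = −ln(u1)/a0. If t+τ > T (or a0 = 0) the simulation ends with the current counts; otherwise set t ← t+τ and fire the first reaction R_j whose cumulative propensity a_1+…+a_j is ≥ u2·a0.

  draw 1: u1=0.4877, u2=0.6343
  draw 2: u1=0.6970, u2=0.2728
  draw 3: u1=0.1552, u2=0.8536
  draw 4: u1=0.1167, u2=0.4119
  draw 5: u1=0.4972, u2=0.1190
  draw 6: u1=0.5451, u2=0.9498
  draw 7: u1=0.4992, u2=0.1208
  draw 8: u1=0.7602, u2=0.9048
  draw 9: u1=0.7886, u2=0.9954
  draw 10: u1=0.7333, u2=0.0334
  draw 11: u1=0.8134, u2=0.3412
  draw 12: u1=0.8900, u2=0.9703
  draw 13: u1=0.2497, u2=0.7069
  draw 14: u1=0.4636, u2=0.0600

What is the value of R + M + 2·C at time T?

Value at T = 27

Check how each reaction changes W = R + M + 2·C (weight of products minus weight of reactants):
R1: R + C -> 3 M: (1·3) − (1·1 + 2·1) = 3 − 3 = 0
R2: C -> 2 M: (1·2) − (2·1) = 2 − 2 = 0
R3: R + M -> C: (2·1) − (1·1 + 1·1) = 2 − 2 = 0
Every reaction leaves W unchanged, so W is conserved and no simulation is needed: W(T) = W(0) = 9 + 6 + 2·6 = 27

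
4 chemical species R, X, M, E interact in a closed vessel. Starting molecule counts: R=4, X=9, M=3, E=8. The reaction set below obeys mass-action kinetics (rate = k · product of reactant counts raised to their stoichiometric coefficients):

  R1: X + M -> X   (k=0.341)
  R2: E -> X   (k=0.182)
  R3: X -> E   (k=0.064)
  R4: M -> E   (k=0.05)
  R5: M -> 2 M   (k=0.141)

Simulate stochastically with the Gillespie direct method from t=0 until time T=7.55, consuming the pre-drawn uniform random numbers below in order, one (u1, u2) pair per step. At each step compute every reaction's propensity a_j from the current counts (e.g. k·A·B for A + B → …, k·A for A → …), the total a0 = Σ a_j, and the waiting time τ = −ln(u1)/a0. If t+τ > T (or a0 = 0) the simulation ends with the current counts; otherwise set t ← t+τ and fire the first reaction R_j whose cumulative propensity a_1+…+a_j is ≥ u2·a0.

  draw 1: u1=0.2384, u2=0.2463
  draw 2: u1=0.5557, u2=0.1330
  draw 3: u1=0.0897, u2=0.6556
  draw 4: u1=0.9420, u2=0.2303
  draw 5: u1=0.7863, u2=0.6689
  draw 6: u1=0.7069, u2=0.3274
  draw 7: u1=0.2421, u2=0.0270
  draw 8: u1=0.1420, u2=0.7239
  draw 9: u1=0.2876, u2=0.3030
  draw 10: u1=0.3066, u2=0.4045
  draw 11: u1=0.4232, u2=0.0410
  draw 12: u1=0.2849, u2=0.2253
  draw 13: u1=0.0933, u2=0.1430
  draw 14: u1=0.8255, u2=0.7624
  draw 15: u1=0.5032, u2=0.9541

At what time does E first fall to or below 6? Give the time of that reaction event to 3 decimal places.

Threshold first reached at t = 1.694

t=0.000: R=4 X=9 M=3 E=8
Draw 1: a1=9.207, a2=1.456, a3=0.576, a4=0.150, a5=0.423, a0=11.812; τ=−ln(0.2384)/11.812=0.121 → t=0.121; u2·a0=0.2463·11.812=2.909 ≤ a1=9.207 → R1 fires; R=4 X=9 M=2 E=8
Draw 2: a1=6.138, a2=1.456, a3=0.576, a4=0.100, a5=0.282, a0=8.552; τ=−ln(0.5557)/8.552=0.069 → t=0.190; u2·a0=0.1330·8.552=1.137 ≤ a1=6.138 → R1 fires; R=4 X=9 M=1 E=8
Draw 3: a1=3.069, a2=1.456, a3=0.576, a4=0.050, a5=0.141, a0=5.292; τ=−ln(0.0897)/5.292=0.456 → t=0.646; u2·a0=0.6556·5.292=3.469; a1=3.069 < 3.469 ≤ a1+a2=4.525 → R2 fires; R=4 X=10 M=1 E=7
Draw 4: a1=3.410, a2=1.274, a3=0.640, a4=0.050, a5=0.141, a0=5.515; τ=−ln(0.9420)/5.515=0.011 → t=0.657; u2·a0=0.2303·5.515=1.270 ≤ a1=3.410 → R1 fires; R=4 X=10 M=0 E=7
Draw 5: a1=0.000, a2=1.274, a3=0.640, a4=0.000, a5=0.000, a0=1.914; τ=−ln(0.7863)/1.914=0.126 → t=0.782; u2·a0=0.6689·1.914=1.280; a1+a2=1.274 < 1.280 ≤ a1+…+a3=1.914 → R3 fires; R=4 X=9 M=0 E=8
Draw 6: a1=0.000, a2=1.456, a3=0.576, a4=0.000, a5=0.000, a0=2.032; τ=−ln(0.7069)/2.032=0.171 → t=0.953; u2·a0=0.3274·2.032=0.665; a1=0.000 < 0.665 ≤ a1+a2=1.456 → R2 fires; R=4 X=10 M=0 E=7
Draw 7: a1=0.000, a2=1.274, a3=0.640, a4=0.000, a5=0.000, a0=1.914; τ=−ln(0.2421)/1.914=0.741 → t=1.694; u2·a0=0.0270·1.914=0.052; a1=0.000 < 0.052 ≤ a1+a2=1.274 → R2 fires; R=4 X=11 M=0 E=6
Draw 8: a1=0.000, a2=1.092, a3=0.704, a4=0.000, a5=0.000, a0=1.796; τ=−ln(0.1420)/1.796=1.087 → t=2.781; u2·a0=0.7239·1.796=1.300; a1+a2=1.092 < 1.300 ≤ a1+…+a3=1.796 → R3 fires; R=4 X=10 M=0 E=7
Draw 9: a1=0.000, a2=1.274, a3=0.640, a4=0.000, a5=0.000, a0=1.914; τ=−ln(0.2876)/1.914=0.651 → t=3.432; u2·a0=0.3030·1.914=0.580; a1=0.000 < 0.580 ≤ a1+a2=1.274 → R2 fires; R=4 X=11 M=0 E=6
Draw 10: a1=0.000, a2=1.092, a3=0.704, a4=0.000, a5=0.000, a0=1.796; τ=−ln(0.3066)/1.796=0.658 → t=4.090; u2·a0=0.4045·1.796=0.726; a1=0.000 < 0.726 ≤ a1+a2=1.092 → R2 fires; R=4 X=12 M=0 E=5
Draw 11: a1=0.000, a2=0.910, a3=0.768, a4=0.000, a5=0.000, a0=1.678; τ=−ln(0.4232)/1.678=0.512 → t=4.603; u2·a0=0.0410·1.678=0.069; a1=0.000 < 0.069 ≤ a1+a2=0.910 → R2 fires; R=4 X=13 M=0 E=4
Draw 12: a1=0.000, a2=0.728, a3=0.832, a4=0.000, a5=0.000, a0=1.560; τ=−ln(0.2849)/1.560=0.805 → t=5.407; u2·a0=0.2253·1.560=0.351; a1=0.000 < 0.351 ≤ a1+a2=0.728 → R2 fires; R=4 X=14 M=0 E=3
Draw 13: a1=0.000, a2=0.546, a3=0.896, a4=0.000, a5=0.000, a0=1.442; τ=−ln(0.0933)/1.442=1.645 → t=7.052; u2·a0=0.1430·1.442=0.206; a1=0.000 < 0.206 ≤ a1+a2=0.546 → R2 fires; R=4 X=15 M=0 E=2
Draw 14: a1=0.000, a2=0.364, a3=0.960, a4=0.000, a5=0.000, a0=1.324; τ=−ln(0.8255)/1.324=0.145 → t=7.197; u2·a0=0.7624·1.324=1.009; a1+a2=0.364 < 1.009 ≤ a1+…+a3=1.324 → R3 fires; R=4 X=14 M=0 E=3
Draw 15: a1=0.000, a2=0.546, a3=0.896, a4=0.000, a5=0.000, a0=1.442; τ=−ln(0.5032)/1.442=0.476 → t=7.673 > T=7.55: stop.
E first becomes ≤ 6 when it reaches 6 at the event at t=1.694.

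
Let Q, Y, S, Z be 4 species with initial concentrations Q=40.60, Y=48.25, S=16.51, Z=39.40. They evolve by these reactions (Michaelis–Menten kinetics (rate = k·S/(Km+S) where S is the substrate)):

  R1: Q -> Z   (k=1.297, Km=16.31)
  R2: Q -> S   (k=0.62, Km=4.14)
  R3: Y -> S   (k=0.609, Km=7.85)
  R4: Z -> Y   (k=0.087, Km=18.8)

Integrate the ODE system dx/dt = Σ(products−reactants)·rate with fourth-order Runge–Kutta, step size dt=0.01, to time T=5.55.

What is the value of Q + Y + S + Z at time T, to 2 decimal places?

Value at T = 144.76

Check how each reaction changes W = Q + Y + S + Z (weight of products minus weight of reactants):
R1: Q -> Z: (1·1) − (1·1) = 1 − 1 = 0
R2: Q -> S: (1·1) − (1·1) = 1 − 1 = 0
R3: Y -> S: (1·1) − (1·1) = 1 − 1 = 0
R4: Z -> Y: (1·1) − (1·1) = 1 − 1 = 0
Every reaction leaves W unchanged, so W is conserved and no simulation is needed: W(T) = W(0) = 40.60 + 48.25 + 16.51 + 39.40 = 144.76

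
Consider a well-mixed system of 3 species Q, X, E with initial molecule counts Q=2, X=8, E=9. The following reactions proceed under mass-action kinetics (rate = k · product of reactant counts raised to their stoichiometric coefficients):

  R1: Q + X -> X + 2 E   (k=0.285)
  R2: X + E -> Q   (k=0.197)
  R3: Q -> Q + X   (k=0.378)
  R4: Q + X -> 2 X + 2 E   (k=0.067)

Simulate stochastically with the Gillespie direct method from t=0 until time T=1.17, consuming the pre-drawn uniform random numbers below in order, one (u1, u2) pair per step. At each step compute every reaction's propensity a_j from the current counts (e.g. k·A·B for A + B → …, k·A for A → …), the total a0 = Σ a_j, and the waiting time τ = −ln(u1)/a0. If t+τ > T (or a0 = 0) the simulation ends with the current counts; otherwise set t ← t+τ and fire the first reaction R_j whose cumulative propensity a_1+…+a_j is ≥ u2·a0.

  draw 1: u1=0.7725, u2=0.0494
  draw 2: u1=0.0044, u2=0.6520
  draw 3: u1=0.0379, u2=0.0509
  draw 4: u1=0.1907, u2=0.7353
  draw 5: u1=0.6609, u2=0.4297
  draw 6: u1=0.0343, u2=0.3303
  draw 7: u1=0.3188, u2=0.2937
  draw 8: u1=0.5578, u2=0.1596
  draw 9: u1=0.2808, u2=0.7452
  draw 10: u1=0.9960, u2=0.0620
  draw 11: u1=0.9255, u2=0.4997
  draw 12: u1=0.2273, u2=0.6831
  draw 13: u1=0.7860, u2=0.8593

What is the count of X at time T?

X at T = 1

t=0.000: Q=2 X=8 E=9
Draw 1: a1=4.560, a2=14.184, a3=0.756, a4=1.072, a0=20.572; τ=−ln(0.7725)/20.572=0.013 → t=0.013; u2·a0=0.0494·20.572=1.016 ≤ a1=4.560 → R1 fires; Q=1 X=8 E=11
Draw 2: a1=2.280, a2=17.336, a3=0.378, a4=0.536, a0=20.530; τ=−ln(0.0044)/20.530=0.264 → t=0.277; u2·a0=0.6520·20.530=13.386; a1=2.280 < 13.386 ≤ a1+a2=19.616 → R2 fires; Q=2 X=7 E=10
Draw 3: a1=3.990, a2=13.790, a3=0.756, a4=0.938, a0=19.474; τ=−ln(0.0379)/19.474=0.168 → t=0.445; u2·a0=0.0509·19.474=0.991 ≤ a1=3.990 → R1 fires; Q=1 X=7 E=12
Draw 4: a1=1.995, a2=16.548, a3=0.378, a4=0.469, a0=19.390; τ=−ln(0.1907)/19.390=0.085 → t=0.530; u2·a0=0.7353·19.390=14.257; a1=1.995 < 14.257 ≤ a1+a2=18.543 → R2 fires; Q=2 X=6 E=11
Draw 5: a1=3.420, a2=13.002, a3=0.756, a4=0.804, a0=17.982; τ=−ln(0.6609)/17.982=0.023 → t=0.553; u2·a0=0.4297·17.982=7.727; a1=3.420 < 7.727 ≤ a1+a2=16.422 → R2 fires; Q=3 X=5 E=10
Draw 6: a1=4.275, a2=9.850, a3=1.134, a4=1.005, a0=16.264; τ=−ln(0.0343)/16.264=0.207 → t=0.761; u2·a0=0.3303·16.264=5.372; a1=4.275 < 5.372 ≤ a1+a2=14.125 → R2 fires; Q=4 X=4 E=9
Draw 7: a1=4.560, a2=7.092, a3=1.512, a4=1.072, a0=14.236; τ=−ln(0.3188)/14.236=0.080 → t=0.841; u2·a0=0.2937·14.236=4.181 ≤ a1=4.560 → R1 fires; Q=3 X=4 E=11
Draw 8: a1=3.420, a2=8.668, a3=1.134, a4=0.804, a0=14.026; τ=−ln(0.5578)/14.026=0.042 → t=0.883; u2·a0=0.1596·14.026=2.239 ≤ a1=3.420 → R1 fires; Q=2 X=4 E=13
Draw 9: a1=2.280, a2=10.244, a3=0.756, a4=0.536, a0=13.816; τ=−ln(0.2808)/13.816=0.092 → t=0.975; u2·a0=0.7452·13.816=10.296; a1=2.280 < 10.296 ≤ a1+a2=12.524 → R2 fires; Q=3 X=3 E=12
Draw 10: a1=2.565, a2=7.092, a3=1.134, a4=0.603, a0=11.394; τ=−ln(0.9960)/11.394=0.000 → t=0.975; u2·a0=0.0620·11.394=0.706 ≤ a1=2.565 → R1 fires; Q=2 X=3 E=14
Draw 11: a1=1.710, a2=8.274, a3=0.756, a4=0.402, a0=11.142; τ=−ln(0.9255)/11.142=0.007 → t=0.982; u2·a0=0.4997·11.142=5.568; a1=1.710 < 5.568 ≤ a1+a2=9.984 → R2 fires; Q=3 X=2 E=13
Draw 12: a1=1.710, a2=5.122, a3=1.134, a4=0.402, a0=8.368; τ=−ln(0.2273)/8.368=0.177 → t=1.159; u2·a0=0.6831·8.368=5.716; a1=1.710 < 5.716 ≤ a1+a2=6.832 → R2 fires; Q=4 X=1 E=12
Draw 13: a1=1.140, a2=2.364, a3=1.512, a4=0.268, a0=5.284; τ=−ln(0.7860)/5.284=0.046 → t=1.205 > T=1.17: stop.
Read off X at T=1.17: 1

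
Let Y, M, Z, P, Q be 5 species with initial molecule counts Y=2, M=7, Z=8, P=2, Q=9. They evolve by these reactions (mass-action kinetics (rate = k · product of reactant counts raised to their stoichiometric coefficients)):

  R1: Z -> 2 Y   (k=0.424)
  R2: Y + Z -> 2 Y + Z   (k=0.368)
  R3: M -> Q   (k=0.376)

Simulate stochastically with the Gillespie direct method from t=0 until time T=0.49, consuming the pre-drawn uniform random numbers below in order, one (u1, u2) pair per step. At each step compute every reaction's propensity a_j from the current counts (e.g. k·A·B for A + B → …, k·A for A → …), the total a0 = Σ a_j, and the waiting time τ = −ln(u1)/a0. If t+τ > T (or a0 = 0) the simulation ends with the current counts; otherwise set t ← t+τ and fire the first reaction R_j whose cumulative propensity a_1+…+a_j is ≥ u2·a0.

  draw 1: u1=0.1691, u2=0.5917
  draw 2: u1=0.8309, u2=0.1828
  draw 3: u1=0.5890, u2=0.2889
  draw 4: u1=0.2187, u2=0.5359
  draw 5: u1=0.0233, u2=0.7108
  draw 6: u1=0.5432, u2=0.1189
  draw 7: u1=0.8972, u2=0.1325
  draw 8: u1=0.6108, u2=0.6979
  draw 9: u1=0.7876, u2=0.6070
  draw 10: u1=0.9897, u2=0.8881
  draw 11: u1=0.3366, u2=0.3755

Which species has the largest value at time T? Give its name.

t=0.000: Y=2 M=7 Z=8 P=2 Q=9
Draw 1: a1=3.392, a2=5.888, a3=2.632, a0=11.912; τ=−ln(0.1691)/11.912=0.149 → t=0.149; u2·a0=0.5917·11.912=7.048; a1=3.392 < 7.048 ≤ a1+a2=9.280 → R2 fires; Y=3 M=7 Z=8 P=2 Q=9
Draw 2: a1=3.392, a2=8.832, a3=2.632, a0=14.856; τ=−ln(0.8309)/14.856=0.012 → t=0.162; u2·a0=0.1828·14.856=2.716 ≤ a1=3.392 → R1 fires; Y=5 M=7 Z=7 P=2 Q=9
Draw 3: a1=2.968, a2=12.880, a3=2.632, a0=18.480; τ=−ln(0.5890)/18.480=0.029 → t=0.190; u2·a0=0.2889·18.480=5.339; a1=2.968 < 5.339 ≤ a1+a2=15.848 → R2 fires; Y=6 M=7 Z=7 P=2 Q=9
Draw 4: a1=2.968, a2=15.456, a3=2.632, a0=21.056; τ=−ln(0.2187)/21.056=0.072 → t=0.263; u2·a0=0.5359·21.056=11.284; a1=2.968 < 11.284 ≤ a1+a2=18.424 → R2 fires; Y=7 M=7 Z=7 P=2 Q=9
Draw 5: a1=2.968, a2=18.032, a3=2.632, a0=23.632; τ=−ln(0.0233)/23.632=0.159 → t=0.422; u2·a0=0.7108·23.632=16.798; a1=2.968 < 16.798 ≤ a1+a2=21.000 → R2 fires; Y=8 M=7 Z=7 P=2 Q=9
Draw 6: a1=2.968, a2=20.608, a3=2.632, a0=26.208; τ=−ln(0.5432)/26.208=0.023 → t=0.445; u2·a0=0.1189·26.208=3.116; a1=2.968 < 3.116 ≤ a1+a2=23.576 → R2 fires; Y=9 M=7 Z=7 P=2 Q=9
Draw 7: a1=2.968, a2=23.184, a3=2.632, a0=28.784; τ=−ln(0.8972)/28.784=0.004 → t=0.449; u2·a0=0.1325·28.784=3.814; a1=2.968 < 3.814 ≤ a1+a2=26.152 → R2 fires; Y=10 M=7 Z=7 P=2 Q=9
Draw 8: a1=2.968, a2=25.760, a3=2.632, a0=31.360; τ=−ln(0.6108)/31.360=0.016 → t=0.464; u2·a0=0.6979·31.360=21.886; a1=2.968 < 21.886 ≤ a1+a2=28.728 → R2 fires; Y=11 M=7 Z=7 P=2 Q=9
Draw 9: a1=2.968, a2=28.336, a3=2.632, a0=33.936; τ=−ln(0.7876)/33.936=0.007 → t=0.471; u2·a0=0.6070·33.936=20.599; a1=2.968 < 20.599 ≤ a1+a2=31.304 → R2 fires; Y=12 M=7 Z=7 P=2 Q=9
Draw 10: a1=2.968, a2=30.912, a3=2.632, a0=36.512; τ=−ln(0.9897)/36.512=0.000 → t=0.472; u2·a0=0.8881·36.512=32.426; a1=2.968 < 32.426 ≤ a1+a2=33.880 → R2 fires; Y=13 M=7 Z=7 P=2 Q=9
Draw 11: a1=2.968, a2=33.488, a3=2.632, a0=39.088; τ=−ln(0.3366)/39.088=0.028 → t=0.500 > T=0.49: stop.
At T=0.49: Y=13 M=7 Z=7 P=2 Q=9; the largest is Y.

Dominant species at T: Y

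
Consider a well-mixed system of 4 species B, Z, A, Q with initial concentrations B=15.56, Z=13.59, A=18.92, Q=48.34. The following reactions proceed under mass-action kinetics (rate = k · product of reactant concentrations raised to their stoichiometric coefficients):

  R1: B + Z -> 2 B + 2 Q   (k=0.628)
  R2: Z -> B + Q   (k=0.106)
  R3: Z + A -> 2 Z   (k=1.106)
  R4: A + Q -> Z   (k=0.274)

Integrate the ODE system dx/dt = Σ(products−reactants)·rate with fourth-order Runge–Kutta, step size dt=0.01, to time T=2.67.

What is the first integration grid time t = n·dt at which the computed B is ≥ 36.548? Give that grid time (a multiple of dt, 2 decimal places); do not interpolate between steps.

Threshold first reached at t = 0.09

RK4 with dt=0.01: 267 steps to T=2.67. Trajectory (selected grid times):
t=0.00: B=15.56 Z=13.59 A=18.92 Q=48.34
t=0.08: B=35.97 Z=10.97 A=1.13 Q=81.16
t=0.09: B=38.30 Z=8.97 A=0.81 Q=85.59
t=0.30: B=48.04 Z=0.03 A=0.00 Q=104.38
t=0.59: B=48.07 Z=0.00 A=0.00 Q=104.44
t=0.89: B=48.07 Z=0.00 A=0.00 Q=104.44
t=1.19: B=48.07 Z=0.00 A=0.00 Q=104.44
t=1.48: B=48.07 Z=0.00 A=0.00 Q=104.44
t=1.78: B=48.07 Z=0.00 A=0.00 Q=104.44
t=2.08: B=48.07 Z=0.00 A=0.00 Q=104.44
t=2.37: B=48.07 Z=0.00 A=0.00 Q=104.44
t=2.67: B=48.07 Z=0.00 A=0.00 Q=104.44
B(0.08)=35.968 < 36.548 but B(0.09)=38.299 ≥ 36.548, so the first grid time is t=0.09.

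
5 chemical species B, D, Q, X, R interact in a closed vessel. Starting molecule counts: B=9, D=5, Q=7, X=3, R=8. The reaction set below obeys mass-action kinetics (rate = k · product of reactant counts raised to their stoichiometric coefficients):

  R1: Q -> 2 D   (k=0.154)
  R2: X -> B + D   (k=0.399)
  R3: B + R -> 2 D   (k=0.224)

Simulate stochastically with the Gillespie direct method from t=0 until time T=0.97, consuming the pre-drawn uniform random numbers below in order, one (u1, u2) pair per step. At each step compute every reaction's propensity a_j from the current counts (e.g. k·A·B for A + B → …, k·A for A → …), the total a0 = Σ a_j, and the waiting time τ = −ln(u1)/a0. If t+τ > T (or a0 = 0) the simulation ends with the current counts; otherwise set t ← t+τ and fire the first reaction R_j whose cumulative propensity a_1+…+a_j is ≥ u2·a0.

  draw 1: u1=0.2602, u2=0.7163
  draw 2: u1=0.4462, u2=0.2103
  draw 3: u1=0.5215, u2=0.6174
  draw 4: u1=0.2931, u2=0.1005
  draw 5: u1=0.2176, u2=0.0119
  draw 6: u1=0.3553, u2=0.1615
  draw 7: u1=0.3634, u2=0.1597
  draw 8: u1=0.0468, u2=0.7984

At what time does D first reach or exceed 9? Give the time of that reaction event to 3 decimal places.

t=0.000: B=9 D=5 Q=7 X=3 R=8
Draw 1: a1=1.078, a2=1.197, a3=16.128, a0=18.403; τ=−ln(0.2602)/18.403=0.073 → t=0.073; u2·a0=0.7163·18.403=13.182; a1+a2=2.275 < 13.182 ≤ a1+…+a3=18.403 → R3 fires; B=8 D=7 Q=7 X=3 R=7
Draw 2: a1=1.078, a2=1.197, a3=12.544, a0=14.819; τ=−ln(0.4462)/14.819=0.054 → t=0.128; u2·a0=0.2103·14.819=3.116; a1+a2=2.275 < 3.116 ≤ a1+…+a3=14.819 → R3 fires; B=7 D=9 Q=7 X=3 R=6
Draw 3: a1=1.078, a2=1.197, a3=9.408, a0=11.683; τ=−ln(0.5215)/11.683=0.056 → t=0.183; u2·a0=0.6174·11.683=7.213; a1+a2=2.275 < 7.213 ≤ a1+…+a3=11.683 → R3 fires; B=6 D=11 Q=7 X=3 R=5
Draw 4: a1=1.078, a2=1.197, a3=6.720, a0=8.995; τ=−ln(0.2931)/8.995=0.136 → t=0.320; u2·a0=0.1005·8.995=0.904 ≤ a1=1.078 → R1 fires; B=6 D=13 Q=6 X=3 R=5
Draw 5: a1=0.924, a2=1.197, a3=6.720, a0=8.841; τ=−ln(0.2176)/8.841=0.173 → t=0.492; u2·a0=0.0119·8.841=0.105 ≤ a1=0.924 → R1 fires; B=6 D=15 Q=5 X=3 R=5
Draw 6: a1=0.770, a2=1.197, a3=6.720, a0=8.687; τ=−ln(0.3553)/8.687=0.119 → t=0.611; u2·a0=0.1615·8.687=1.403; a1=0.770 < 1.403 ≤ a1+a2=1.967 → R2 fires; B=7 D=16 Q=5 X=2 R=5
Draw 7: a1=0.770, a2=0.798, a3=7.840, a0=9.408; τ=−ln(0.3634)/9.408=0.108 → t=0.719; u2·a0=0.1597·9.408=1.502; a1=0.770 < 1.502 ≤ a1+a2=1.568 → R2 fires; B=8 D=17 Q=5 X=1 R=5
Draw 8: a1=0.770, a2=0.399, a3=8.960, a0=10.129; τ=−ln(0.0468)/10.129=0.302 → t=1.021 > T=0.97: stop.
D first becomes ≥ 9 when it reaches 9 at the event at t=0.128.

Threshold first reached at t = 0.128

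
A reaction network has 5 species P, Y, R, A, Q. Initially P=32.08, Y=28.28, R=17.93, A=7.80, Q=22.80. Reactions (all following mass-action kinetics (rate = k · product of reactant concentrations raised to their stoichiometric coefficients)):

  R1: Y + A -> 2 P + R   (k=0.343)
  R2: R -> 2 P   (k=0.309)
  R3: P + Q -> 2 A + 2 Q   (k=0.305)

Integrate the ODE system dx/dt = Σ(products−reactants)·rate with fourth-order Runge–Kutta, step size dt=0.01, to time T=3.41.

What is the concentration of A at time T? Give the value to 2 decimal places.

A at T = 275.79

RK4 with dt=0.01: 341 steps to T=3.41. Trajectory (selected grid times):
t=0.00: P=32.08 Y=28.28 R=17.93 A=7.80 Q=22.80
t=0.38: P=0.73 Y=0.00 R=41.73 A=173.25 Q=119.66
t=0.76: P=0.59 Y=0.00 R=37.11 A=192.02 Q=129.05
t=1.14: P=0.49 Y=0.00 R=33.00 A=208.66 Q=137.37
t=1.52: P=0.41 Y=0.00 R=29.34 A=223.44 Q=144.76
t=1.89: P=0.35 Y=0.00 R=26.17 A=236.24 Q=151.16
t=2.27: P=0.30 Y=0.00 R=23.27 A=247.94 Q=157.01
t=2.65: P=0.26 Y=0.00 R=20.70 A=258.34 Q=162.21
t=3.03: P=0.23 Y=0.00 R=18.40 A=267.58 Q=166.83
t=3.41: P=0.20 Y=0.00 R=16.36 A=275.79 Q=170.94
Read off A at T=3.41: 275.79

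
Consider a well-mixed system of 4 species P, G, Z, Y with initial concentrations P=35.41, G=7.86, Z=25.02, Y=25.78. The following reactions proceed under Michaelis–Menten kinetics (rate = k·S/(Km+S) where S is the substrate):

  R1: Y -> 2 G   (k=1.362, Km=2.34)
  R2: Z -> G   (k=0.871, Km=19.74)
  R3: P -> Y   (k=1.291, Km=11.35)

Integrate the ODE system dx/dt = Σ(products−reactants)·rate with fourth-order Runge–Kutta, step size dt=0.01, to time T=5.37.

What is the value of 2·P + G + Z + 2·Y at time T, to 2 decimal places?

Value at T = 155.26

Check how each reaction changes W = 2·P + G + Z + 2·Y (weight of products minus weight of reactants):
R1: Y -> 2 G: (1·2) − (2·1) = 2 − 2 = 0
R2: Z -> G: (1·1) − (1·1) = 1 − 1 = 0
R3: P -> Y: (2·1) − (2·1) = 2 − 2 = 0
Every reaction leaves W unchanged, so W is conserved and no simulation is needed: W(T) = W(0) = 2·35.41 + 7.86 + 25.02 + 2·25.78 = 155.26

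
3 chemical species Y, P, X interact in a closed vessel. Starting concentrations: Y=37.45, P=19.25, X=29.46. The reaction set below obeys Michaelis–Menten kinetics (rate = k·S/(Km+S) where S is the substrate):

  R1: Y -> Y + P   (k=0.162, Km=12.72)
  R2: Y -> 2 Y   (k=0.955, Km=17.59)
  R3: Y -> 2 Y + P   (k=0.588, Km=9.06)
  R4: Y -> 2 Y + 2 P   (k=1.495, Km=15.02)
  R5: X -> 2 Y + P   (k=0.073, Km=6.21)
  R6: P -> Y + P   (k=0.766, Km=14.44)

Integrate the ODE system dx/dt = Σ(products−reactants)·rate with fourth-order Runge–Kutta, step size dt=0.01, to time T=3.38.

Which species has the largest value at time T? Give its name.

RK4 with dt=0.01: 338 steps to T=3.38. Trajectory (selected grid times):
t=0.00: Y=37.45 P=19.25 X=29.46
t=0.38: Y=38.50 P=20.31 X=29.44
t=0.75: Y=39.53 P=21.36 X=29.41
t=1.13: Y=40.60 P=22.43 X=29.39
t=1.50: Y=41.65 P=23.49 X=29.37
t=1.88: Y=42.74 P=24.58 X=29.35
t=2.25: Y=43.80 P=25.65 X=29.32
t=2.63: Y=44.91 P=26.76 X=29.30
t=3.00: Y=45.99 P=27.84 X=29.28
t=3.38: Y=47.11 P=28.96 X=29.26
At T=3.38: Y=47.11 P=28.96 X=29.26; the largest is Y.

Dominant species at T: Y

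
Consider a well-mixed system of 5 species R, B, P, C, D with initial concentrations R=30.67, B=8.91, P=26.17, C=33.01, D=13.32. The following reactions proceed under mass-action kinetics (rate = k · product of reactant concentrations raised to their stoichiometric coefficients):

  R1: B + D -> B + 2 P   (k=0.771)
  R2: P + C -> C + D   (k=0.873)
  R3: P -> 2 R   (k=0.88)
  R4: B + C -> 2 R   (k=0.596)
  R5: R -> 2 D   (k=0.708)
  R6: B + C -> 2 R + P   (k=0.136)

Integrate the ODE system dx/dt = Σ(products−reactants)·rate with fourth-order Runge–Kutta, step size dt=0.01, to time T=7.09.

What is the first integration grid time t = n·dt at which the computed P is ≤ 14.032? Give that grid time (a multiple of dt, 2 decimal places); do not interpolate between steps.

RK4 with dt=0.01: 709 steps to T=7.09. Trajectory (selected grid times):
t=0.00: R=30.67 B=8.91 P=26.17 C=33.01 D=13.32
t=0.04: R=41.37 B=3.71 P=14.38 C=27.81 D=31.53
t=0.05: R=42.67 B=3.03 P=12.84 C=27.13 D=34.53
t=0.79: R=30.18 B=0.00 P=0.00 C=24.10 D=93.52
t=1.58: R=17.25 B=0.00 P=0.00 C=24.10 D=119.38
t=2.36: R=9.93 B=0.00 P=0.00 C=24.10 D=134.02
t=3.15: R=5.68 B=0.00 P=0.00 C=24.10 D=142.53
t=3.94: R=3.24 B=0.00 P=0.00 C=24.10 D=147.40
t=4.73: R=1.85 B=0.00 P=0.00 C=24.10 D=150.18
t=5.51: R=1.07 B=0.00 P=0.00 C=24.10 D=151.75
t=6.30: R=0.61 B=0.00 P=0.00 C=24.10 D=152.67
t=7.09: R=0.35 B=0.00 P=0.00 C=24.10 D=153.19
P(0.04)=14.381 > 14.032 but P(0.05)=12.837 ≤ 14.032, so the first grid time is t=0.05.

Threshold first reached at t = 0.05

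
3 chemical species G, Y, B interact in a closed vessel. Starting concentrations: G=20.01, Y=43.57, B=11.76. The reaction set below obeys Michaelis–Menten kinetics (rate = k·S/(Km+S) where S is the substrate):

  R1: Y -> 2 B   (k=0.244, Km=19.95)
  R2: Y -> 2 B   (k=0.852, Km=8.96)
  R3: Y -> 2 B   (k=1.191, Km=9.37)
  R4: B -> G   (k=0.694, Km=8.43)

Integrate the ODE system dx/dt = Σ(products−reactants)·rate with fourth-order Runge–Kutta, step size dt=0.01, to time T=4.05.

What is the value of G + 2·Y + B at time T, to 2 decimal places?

Value at T = 118.91

Check how each reaction changes W = G + 2·Y + B (weight of products minus weight of reactants):
R1: Y -> 2 B: (1·2) − (2·1) = 2 − 2 = 0
R2: Y -> 2 B: (1·2) − (2·1) = 2 − 2 = 0
R3: Y -> 2 B: (1·2) − (2·1) = 2 − 2 = 0
R4: B -> G: (1·1) − (1·1) = 1 − 1 = 0
Every reaction leaves W unchanged, so W is conserved and no simulation is needed: W(T) = W(0) = 20.01 + 2·43.57 + 11.76 = 118.91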